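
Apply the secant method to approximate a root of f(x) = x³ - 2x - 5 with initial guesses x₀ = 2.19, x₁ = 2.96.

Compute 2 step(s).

f(x) = x³ - 2x - 5
x₀ = 2.19, x₁ = 2.96

Secant formula: x_{n+1} = x_n - f(x_n)(x_n - x_{n-1})/(f(x_n) - f(x_{n-1}))

Iteration 1:
  f(2.190000) = 1.123459
  f(2.960000) = 15.014336
  x_2 = 2.960000 - 15.014336×(2.960000 - 2.190000)/(15.014336 - 1.123459)
       = 2.127724
Iteration 2:
  f(2.960000) = 15.014336
  f(2.127724) = 0.377208
  x_3 = 2.127724 - 0.377208×(2.127724 - 2.960000)/(0.377208 - 15.014336)
       = 2.106276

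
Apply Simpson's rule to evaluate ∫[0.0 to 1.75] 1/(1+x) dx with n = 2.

f(x) = 1/(1+x)
a = 0.0, b = 1.75, n = 2
h = (b - a)/n = 0.875000

Simpson's rule: (h/3)[f(x₀) + 4f(x₁) + 2f(x₂) + ... + f(xₙ)]

x_0 = 0.0000, f(x_0) = 1.000000, coefficient = 1
x_1 = 0.8750, f(x_1) = 0.533333, coefficient = 4
x_2 = 1.7500, f(x_2) = 0.363636, coefficient = 1

I ≈ (0.875000/3) × 3.496970 = 1.019949
Exact value: 1.011601
Error: 0.008349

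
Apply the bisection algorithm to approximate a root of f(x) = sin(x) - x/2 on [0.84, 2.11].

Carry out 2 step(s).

f(x) = sin(x) - x/2
Initial interval: [0.84, 2.11]

Iteration 1:
  c_1 = (0.840000 + 2.110000)/2 = 1.475000
  f(c_1) = f(1.475000) = 0.257915
  f(a) × f(c) ≥ 0, new interval: [1.475000, 2.110000]
Iteration 2:
  c_2 = (1.475000 + 2.110000)/2 = 1.792500
  f(c_2) = f(1.792500) = 0.079274
  f(a) × f(c) ≥ 0, new interval: [1.792500, 2.110000]

After 2 iteration(s), the approximation is c_2 = 1.792500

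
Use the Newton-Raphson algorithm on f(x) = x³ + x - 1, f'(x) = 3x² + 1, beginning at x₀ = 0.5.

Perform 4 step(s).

f(x) = x³ + x - 1
f'(x) = 3x² + 1
x₀ = 0.5

Newton-Raphson formula: x_{n+1} = x_n - f(x_n)/f'(x_n)

Iteration 1:
  f(0.500000) = -0.375000
  f'(0.500000) = 1.750000
  x_1 = 0.500000 - (-0.375000)/1.750000 = 0.714286
Iteration 2:
  f(0.714286) = 0.078717
  f'(0.714286) = 2.530612
  x_2 = 0.714286 - 0.078717/2.530612 = 0.683180
Iteration 3:
  f(0.683180) = 0.002043
  f'(0.683180) = 2.400204
  x_3 = 0.683180 - 0.002043/2.400204 = 0.682328
Iteration 4:
  f(0.682328) = 0.000001
  f'(0.682328) = 2.396716
  x_4 = 0.682328 - 0.000001/2.396716 = 0.682328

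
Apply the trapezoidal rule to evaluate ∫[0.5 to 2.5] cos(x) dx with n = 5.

f(x) = cos(x)
a = 0.5, b = 2.5, n = 5
h = (b - a)/n = 0.400000

Trapezoidal rule: (h/2)[f(x₀) + 2f(x₁) + 2f(x₂) + ... + f(xₙ)]

x_0 = 0.5000, f(x_0) = 0.877583, coefficient = 1
x_1 = 0.9000, f(x_1) = 0.621610, coefficient = 2
x_2 = 1.3000, f(x_2) = 0.267499, coefficient = 2
x_3 = 1.7000, f(x_3) = -0.128844, coefficient = 2
x_4 = 2.1000, f(x_4) = -0.504846, coefficient = 2
x_5 = 2.5000, f(x_5) = -0.801144, coefficient = 1

I ≈ (0.400000/2) × 0.587275 = 0.117455
Exact value: 0.119047
Error: 0.001592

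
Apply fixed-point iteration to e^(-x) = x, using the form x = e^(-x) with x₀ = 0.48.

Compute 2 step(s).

Equation: e^(-x) = x
Fixed-point form: x = e^(-x)
x₀ = 0.48

x_1 = g(0.480000) = 0.618783
x_2 = g(0.618783) = 0.538599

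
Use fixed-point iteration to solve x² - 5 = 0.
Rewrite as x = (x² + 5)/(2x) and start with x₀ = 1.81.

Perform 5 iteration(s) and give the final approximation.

Equation: x² - 5 = 0
Fixed-point form: x = (x² + 5)/(2x)
x₀ = 1.81

x_1 = g(1.810000) = 2.286215
x_2 = g(2.286215) = 2.236618
x_3 = g(2.236618) = 2.236068
x_4 = g(2.236068) = 2.236068
x_5 = g(2.236068) = 2.236068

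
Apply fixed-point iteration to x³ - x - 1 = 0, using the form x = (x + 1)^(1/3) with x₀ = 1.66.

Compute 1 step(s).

Equation: x³ - x - 1 = 0
Fixed-point form: x = (x + 1)^(1/3)
x₀ = 1.66

x_1 = g(1.660000) = 1.385566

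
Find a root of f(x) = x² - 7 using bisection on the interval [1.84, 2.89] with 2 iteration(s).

f(x) = x² - 7
Initial interval: [1.84, 2.89]

Iteration 1:
  c_1 = (1.840000 + 2.890000)/2 = 2.365000
  f(c_1) = f(2.365000) = -1.406775
  f(a) × f(c) ≥ 0, new interval: [2.365000, 2.890000]
Iteration 2:
  c_2 = (2.365000 + 2.890000)/2 = 2.627500
  f(c_2) = f(2.627500) = -0.096244
  f(a) × f(c) ≥ 0, new interval: [2.627500, 2.890000]

After 2 iteration(s), the approximation is c_2 = 2.627500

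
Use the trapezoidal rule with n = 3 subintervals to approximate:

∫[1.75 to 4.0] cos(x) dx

f(x) = cos(x)
a = 1.75, b = 4.0, n = 3
h = (b - a)/n = 0.750000

Trapezoidal rule: (h/2)[f(x₀) + 2f(x₁) + 2f(x₂) + ... + f(xₙ)]

x_0 = 1.7500, f(x_0) = -0.178246, coefficient = 1
x_1 = 2.5000, f(x_1) = -0.801144, coefficient = 2
x_2 = 3.2500, f(x_2) = -0.994130, coefficient = 2
x_3 = 4.0000, f(x_3) = -0.653644, coefficient = 1

I ≈ (0.750000/2) × -4.422436 = -1.658414
Exact value: -1.740788
Error: 0.082375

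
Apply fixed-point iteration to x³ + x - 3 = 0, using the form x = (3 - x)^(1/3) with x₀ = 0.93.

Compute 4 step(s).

Equation: x³ + x - 3 = 0
Fixed-point form: x = (3 - x)^(1/3)
x₀ = 0.93

x_1 = g(0.930000) = 1.274452
x_2 = g(1.274452) = 1.199432
x_3 = g(1.199432) = 1.216568
x_4 = g(1.216568) = 1.212697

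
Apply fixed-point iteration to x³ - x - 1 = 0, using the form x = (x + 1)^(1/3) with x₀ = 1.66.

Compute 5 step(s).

Equation: x³ - x - 1 = 0
Fixed-point form: x = (x + 1)^(1/3)
x₀ = 1.66

x_1 = g(1.660000) = 1.385566
x_2 = g(1.385566) = 1.336176
x_3 = g(1.336176) = 1.326891
x_4 = g(1.326891) = 1.325131
x_5 = g(1.325131) = 1.324796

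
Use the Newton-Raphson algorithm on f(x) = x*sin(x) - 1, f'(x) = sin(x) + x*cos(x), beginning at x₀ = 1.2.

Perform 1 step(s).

f(x) = x*sin(x) - 1
f'(x) = sin(x) + x*cos(x)
x₀ = 1.2

Newton-Raphson formula: x_{n+1} = x_n - f(x_n)/f'(x_n)

Iteration 1:
  f(1.200000) = 0.118447
  f'(1.200000) = 1.366868
  x_1 = 1.200000 - 0.118447/1.366868 = 1.113344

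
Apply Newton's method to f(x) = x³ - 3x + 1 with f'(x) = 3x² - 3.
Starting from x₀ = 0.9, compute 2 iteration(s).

f(x) = x³ - 3x + 1
f'(x) = 3x² - 3
x₀ = 0.9

Newton-Raphson formula: x_{n+1} = x_n - f(x_n)/f'(x_n)

Iteration 1:
  f(0.900000) = -0.971000
  f'(0.900000) = -0.570000
  x_1 = 0.900000 - (-0.971000)/(-0.570000) = -0.803509
Iteration 2:
  f(-0.803509) = 2.891760
  f'(-0.803509) = -1.063121
  x_2 = -0.803509 - 2.891760/(-1.063121) = 1.916558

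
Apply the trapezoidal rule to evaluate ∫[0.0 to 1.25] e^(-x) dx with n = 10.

f(x) = e^(-x)
a = 0.0, b = 1.25, n = 10
h = (b - a)/n = 0.125000

Trapezoidal rule: (h/2)[f(x₀) + 2f(x₁) + 2f(x₂) + ... + f(xₙ)]

x_0 = 0.0000, f(x_0) = 1.000000, coefficient = 1
x_1 = 0.1250, f(x_1) = 0.882497, coefficient = 2
x_2 = 0.2500, f(x_2) = 0.778801, coefficient = 2
x_3 = 0.3750, f(x_3) = 0.687289, coefficient = 2
x_4 = 0.5000, f(x_4) = 0.606531, coefficient = 2
x_5 = 0.6250, f(x_5) = 0.535261, coefficient = 2
x_6 = 0.7500, f(x_6) = 0.472367, coefficient = 2
x_7 = 0.8750, f(x_7) = 0.416862, coefficient = 2
x_8 = 1.0000, f(x_8) = 0.367879, coefficient = 2
x_9 = 1.1250, f(x_9) = 0.324652, coefficient = 2
x_10 = 1.2500, f(x_10) = 0.286505, coefficient = 1

I ≈ (0.125000/2) × 11.430784 = 0.714424
Exact value: 0.713495
Error: 0.000929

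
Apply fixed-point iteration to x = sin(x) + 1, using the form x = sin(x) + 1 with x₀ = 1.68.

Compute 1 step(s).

Equation: x = sin(x) + 1
Fixed-point form: x = sin(x) + 1
x₀ = 1.68

x_1 = g(1.680000) = 1.994043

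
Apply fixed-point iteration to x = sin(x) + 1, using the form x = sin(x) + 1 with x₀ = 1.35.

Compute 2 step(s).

Equation: x = sin(x) + 1
Fixed-point form: x = sin(x) + 1
x₀ = 1.35

x_1 = g(1.350000) = 1.975723
x_2 = g(1.975723) = 1.919131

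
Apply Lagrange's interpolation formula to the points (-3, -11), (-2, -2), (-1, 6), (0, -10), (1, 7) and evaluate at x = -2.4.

Lagrange interpolation formula:
P(x) = Σ yᵢ × Lᵢ(x)
where Lᵢ(x) = Π_{j≠i} (x - xⱼ)/(xᵢ - xⱼ)

L_0(-2.4) = (-2.4 - (-2))/(-3 - (-2)) × (-2.4 - (-1))/(-3 - (-1)) × (-2.4 - 0)/(-3 - 0) × (-2.4 - 1)/(-3 - 1) = 0.190400
L_1(-2.4) = (-2.4 - (-3))/(-2 - (-3)) × (-2.4 - (-1))/(-2 - (-1)) × (-2.4 - 0)/(-2 - 0) × (-2.4 - 1)/(-2 - 1) = 1.142400
L_2(-2.4) = (-2.4 - (-3))/(-1 - (-3)) × (-2.4 - (-2))/(-1 - (-2)) × (-2.4 - 0)/(-1 - 0) × (-2.4 - 1)/(-1 - 1) = -0.489600
L_3(-2.4) = (-2.4 - (-3))/(0 - (-3)) × (-2.4 - (-2))/(0 - (-2)) × (-2.4 - (-1))/(0 - (-1)) × (-2.4 - 1)/(0 - 1) = 0.190400
L_4(-2.4) = (-2.4 - (-3))/(1 - (-3)) × (-2.4 - (-2))/(1 - (-2)) × (-2.4 - (-1))/(1 - (-1)) × (-2.4 - 0)/(1 - 0) = -0.033600

P(-2.4) = (-11)×L_0(-2.4) + (-2)×L_1(-2.4) + 6×L_2(-2.4) + (-10)×L_3(-2.4) + 7×L_4(-2.4)
P(-2.4) = -9.456000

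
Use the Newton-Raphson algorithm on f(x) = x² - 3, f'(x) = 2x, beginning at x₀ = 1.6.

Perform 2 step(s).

f(x) = x² - 3
f'(x) = 2x
x₀ = 1.6

Newton-Raphson formula: x_{n+1} = x_n - f(x_n)/f'(x_n)

Iteration 1:
  f(1.600000) = -0.440000
  f'(1.600000) = 3.200000
  x_1 = 1.600000 - (-0.440000)/3.200000 = 1.737500
Iteration 2:
  f(1.737500) = 0.018906
  f'(1.737500) = 3.475000
  x_2 = 1.737500 - 0.018906/3.475000 = 1.732059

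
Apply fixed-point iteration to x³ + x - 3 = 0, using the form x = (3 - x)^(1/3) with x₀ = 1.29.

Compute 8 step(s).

Equation: x³ + x - 3 = 0
Fixed-point form: x = (3 - x)^(1/3)
x₀ = 1.29

x_1 = g(1.290000) = 1.195819
x_2 = g(1.195819) = 1.217382
x_3 = g(1.217382) = 1.212512
x_4 = g(1.212512) = 1.213615
x_5 = g(1.213615) = 1.213366
x_6 = g(1.213366) = 1.213422
x_7 = g(1.213422) = 1.213409
x_8 = g(1.213409) = 1.213412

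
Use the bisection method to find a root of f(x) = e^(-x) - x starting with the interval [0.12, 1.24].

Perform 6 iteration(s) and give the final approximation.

f(x) = e^(-x) - x
Initial interval: [0.12, 1.24]

Iteration 1:
  c_1 = (0.120000 + 1.240000)/2 = 0.680000
  f(c_1) = f(0.680000) = -0.173383
  f(a) × f(c) < 0, new interval: [0.120000, 0.680000]
Iteration 2:
  c_2 = (0.120000 + 0.680000)/2 = 0.400000
  f(c_2) = f(0.400000) = 0.270320
  f(a) × f(c) ≥ 0, new interval: [0.400000, 0.680000]
Iteration 3:
  c_3 = (0.400000 + 0.680000)/2 = 0.540000
  f(c_3) = f(0.540000) = 0.042748
  f(a) × f(c) ≥ 0, new interval: [0.540000, 0.680000]
Iteration 4:
  c_4 = (0.540000 + 0.680000)/2 = 0.610000
  f(c_4) = f(0.610000) = -0.066649
  f(a) × f(c) < 0, new interval: [0.540000, 0.610000]
Iteration 5:
  c_5 = (0.540000 + 0.610000)/2 = 0.575000
  f(c_5) = f(0.575000) = -0.012295
  f(a) × f(c) < 0, new interval: [0.540000, 0.575000]
Iteration 6:
  c_6 = (0.540000 + 0.575000)/2 = 0.557500
  f(c_6) = f(0.557500) = 0.015139
  f(a) × f(c) ≥ 0, new interval: [0.557500, 0.575000]

After 6 iteration(s), the approximation is c_6 = 0.557500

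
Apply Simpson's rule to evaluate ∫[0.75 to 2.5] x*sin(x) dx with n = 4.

f(x) = x*sin(x)
a = 0.75, b = 2.5, n = 4
h = (b - a)/n = 0.437500

Simpson's rule: (h/3)[f(x₀) + 4f(x₁) + 2f(x₂) + ... + f(xₙ)]

x_0 = 0.7500, f(x_0) = 0.511229, coefficient = 1
x_1 = 1.1875, f(x_1) = 1.101331, coefficient = 4
x_2 = 1.6250, f(x_2) = 1.622613, coefficient = 2
x_3 = 2.0625, f(x_3) = 1.818155, coefficient = 4
x_4 = 2.5000, f(x_4) = 1.496180, coefficient = 1

I ≈ (0.437500/3) × 16.930582 = 2.469043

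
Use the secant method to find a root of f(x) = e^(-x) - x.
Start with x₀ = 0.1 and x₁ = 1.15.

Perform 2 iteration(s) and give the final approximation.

f(x) = e^(-x) - x
x₀ = 0.1, x₁ = 1.15

Secant formula: x_{n+1} = x_n - f(x_n)(x_n - x_{n-1})/(f(x_n) - f(x_{n-1}))

Iteration 1:
  f(0.100000) = 0.804837
  f(1.150000) = -0.833363
  x_2 = 1.150000 - (-0.833363)×(1.150000 - 0.100000)/(-0.833363 - 0.804837)
       = 0.615858
Iteration 2:
  f(1.150000) = -0.833363
  f(0.615858) = -0.075681
  x_3 = 0.615858 - (-0.075681)×(0.615858 - 1.150000)/(-0.075681 - (-0.833363))
       = 0.562505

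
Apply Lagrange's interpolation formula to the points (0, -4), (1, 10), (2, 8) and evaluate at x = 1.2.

Lagrange interpolation formula:
P(x) = Σ yᵢ × Lᵢ(x)
where Lᵢ(x) = Π_{j≠i} (x - xⱼ)/(xᵢ - xⱼ)

L_0(1.2) = (1.2 - 1)/(0 - 1) × (1.2 - 2)/(0 - 2) = -0.080000
L_1(1.2) = (1.2 - 0)/(1 - 0) × (1.2 - 2)/(1 - 2) = 0.960000
L_2(1.2) = (1.2 - 0)/(2 - 0) × (1.2 - 1)/(2 - 1) = 0.120000

P(1.2) = (-4)×L_0(1.2) + 10×L_1(1.2) + 8×L_2(1.2)
P(1.2) = 10.880000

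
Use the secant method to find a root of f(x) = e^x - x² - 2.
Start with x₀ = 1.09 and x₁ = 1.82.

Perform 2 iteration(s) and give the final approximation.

f(x) = e^x - x² - 2
x₀ = 1.09, x₁ = 1.82

Secant formula: x_{n+1} = x_n - f(x_n)(x_n - x_{n-1})/(f(x_n) - f(x_{n-1}))

Iteration 1:
  f(1.090000) = -0.213826
  f(1.820000) = 0.859458
  x_2 = 1.820000 - 0.859458×(1.820000 - 1.090000)/(0.859458 - (-0.213826))
       = 1.235435
Iteration 2:
  f(1.820000) = 0.859458
  f(1.235435) = -0.086425
  x_3 = 1.235435 - (-0.086425)×(1.235435 - 1.820000)/(-0.086425 - 0.859458)
       = 1.288846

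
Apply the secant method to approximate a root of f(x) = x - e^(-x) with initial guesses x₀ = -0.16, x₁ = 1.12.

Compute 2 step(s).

f(x) = x - e^(-x)
x₀ = -0.16, x₁ = 1.12

Secant formula: x_{n+1} = x_n - f(x_n)(x_n - x_{n-1})/(f(x_n) - f(x_{n-1}))

Iteration 1:
  f(-0.160000) = -1.333511
  f(1.120000) = 0.793720
  x_2 = 1.120000 - 0.793720×(1.120000 - (-0.160000))/(0.793720 - (-1.333511))
       = 0.642402
Iteration 2:
  f(1.120000) = 0.793720
  f(0.642402) = 0.116374
  x_3 = 0.642402 - 0.116374×(0.642402 - 1.120000)/(0.116374 - 0.793720)
       = 0.560346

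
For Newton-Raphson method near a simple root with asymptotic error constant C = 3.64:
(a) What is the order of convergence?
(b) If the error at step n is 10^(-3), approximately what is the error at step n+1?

(a) Newton-Raphson has quadratic (order 2) convergence near simple roots.
    This means |e_{n+1}| ≈ C|e_n|².

(b) With |e_n| = 10^(-3) and C = 3.64:
    |e_{n+1}| ≈ 3.64 × (10^(-3))² = 3.64 × 10^(-6)

(a) 2 (quadratic); (b) |e_{n+1}| ≈ 3.640e-06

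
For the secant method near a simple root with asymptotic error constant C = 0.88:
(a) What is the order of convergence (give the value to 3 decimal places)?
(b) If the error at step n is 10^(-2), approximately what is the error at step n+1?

(a) Secant method has superlinear convergence with order φ = (1+√5)/2 ≈ 1.618.
    This means |e_{n+1}| ≈ C|e_n|^1.618.

(b) With |e_n| = 10^(-2) and C = 0.88:
    |e_{n+1}| ≈ 0.88 × (10^(-2))^1.618 = 0.88 × 10^(-3.24)

(a) ≈ 1.618 (golden ratio); (b) |e_{n+1}| ≈ 5.110e-04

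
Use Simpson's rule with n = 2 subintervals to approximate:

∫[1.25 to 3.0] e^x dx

f(x) = e^x
a = 1.25, b = 3.0, n = 2
h = (b - a)/n = 0.875000

Simpson's rule: (h/3)[f(x₀) + 4f(x₁) + 2f(x₂) + ... + f(xₙ)]

x_0 = 1.2500, f(x_0) = 3.490343, coefficient = 1
x_1 = 2.1250, f(x_1) = 8.372897, coefficient = 4
x_2 = 3.0000, f(x_2) = 20.085537, coefficient = 1

I ≈ (0.875000/3) × 57.067470 = 16.644679
Exact value: 16.595194
Error: 0.049485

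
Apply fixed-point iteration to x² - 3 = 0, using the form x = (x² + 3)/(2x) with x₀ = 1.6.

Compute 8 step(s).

Equation: x² - 3 = 0
Fixed-point form: x = (x² + 3)/(2x)
x₀ = 1.6

x_1 = g(1.600000) = 1.737500
x_2 = g(1.737500) = 1.732059
x_3 = g(1.732059) = 1.732051
x_4 = g(1.732051) = 1.732051
x_5 = g(1.732051) = 1.732051
x_6 = g(1.732051) = 1.732051
x_7 = g(1.732051) = 1.732051
x_8 = g(1.732051) = 1.732051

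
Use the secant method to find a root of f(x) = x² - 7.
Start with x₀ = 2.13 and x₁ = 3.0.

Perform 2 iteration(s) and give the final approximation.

f(x) = x² - 7
x₀ = 2.13, x₁ = 3.0

Secant formula: x_{n+1} = x_n - f(x_n)(x_n - x_{n-1})/(f(x_n) - f(x_{n-1}))

Iteration 1:
  f(2.130000) = -2.463100
  f(3.000000) = 2.000000
  x_2 = 3.000000 - 2.000000×(3.000000 - 2.130000)/(2.000000 - (-2.463100))
       = 2.610136
Iteration 2:
  f(3.000000) = 2.000000
  f(2.610136) = -0.187188
  x_3 = 2.610136 - (-0.187188)×(2.610136 - 3.000000)/(-0.187188 - 2.000000)
       = 2.643502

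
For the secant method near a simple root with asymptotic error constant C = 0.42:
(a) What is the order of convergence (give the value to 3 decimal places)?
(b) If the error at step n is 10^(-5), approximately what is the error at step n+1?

(a) Secant method has superlinear convergence with order φ = (1+√5)/2 ≈ 1.618.
    This means |e_{n+1}| ≈ C|e_n|^1.618.

(b) With |e_n| = 10^(-5) and C = 0.42:
    |e_{n+1}| ≈ 0.42 × (10^(-5))^1.618 = 0.42 × 10^(-8.09)

(a) ≈ 1.618 (golden ratio); (b) |e_{n+1}| ≈ 3.413e-09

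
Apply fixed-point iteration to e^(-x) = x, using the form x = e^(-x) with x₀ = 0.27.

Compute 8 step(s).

Equation: e^(-x) = x
Fixed-point form: x = e^(-x)
x₀ = 0.27

x_1 = g(0.270000) = 0.763379
x_2 = g(0.763379) = 0.466089
x_3 = g(0.466089) = 0.627452
x_4 = g(0.627452) = 0.533951
x_5 = g(0.533951) = 0.586284
x_6 = g(0.586284) = 0.556391
x_7 = g(0.556391) = 0.573274
x_8 = g(0.573274) = 0.563677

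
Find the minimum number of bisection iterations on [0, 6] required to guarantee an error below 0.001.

We need (b-a)/2^n ≤ 0.001
(6 - 0)/2^n ≤ 0.001
6/2^n ≤ 0.001
2^n ≥ 6000
n ≥ log₂(6000) = 12.55
n ≥ 13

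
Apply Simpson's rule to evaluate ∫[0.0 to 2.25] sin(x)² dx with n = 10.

f(x) = sin(x)²
a = 0.0, b = 2.25, n = 10
h = (b - a)/n = 0.225000

Simpson's rule: (h/3)[f(x₀) + 4f(x₁) + 2f(x₂) + ... + f(xₙ)]

x_0 = 0.0000, f(x_0) = 0.000000, coefficient = 1
x_1 = 0.2250, f(x_1) = 0.049776, coefficient = 4
x_2 = 0.4500, f(x_2) = 0.189195, coefficient = 2
x_3 = 0.6750, f(x_3) = 0.390497, coefficient = 4
x_4 = 0.9000, f(x_4) = 0.613601, coefficient = 2
x_5 = 1.1250, f(x_5) = 0.814087, coefficient = 4
x_6 = 1.3500, f(x_6) = 0.952036, coefficient = 2
x_7 = 1.5750, f(x_7) = 0.999982, coefficient = 4
x_8 = 1.8000, f(x_8) = 0.948379, coefficient = 2
x_9 = 2.0250, f(x_9) = 0.807501, coefficient = 4
x_10 = 2.2500, f(x_10) = 0.605398, coefficient = 1

I ≈ (0.225000/3) × 18.259194 = 1.369440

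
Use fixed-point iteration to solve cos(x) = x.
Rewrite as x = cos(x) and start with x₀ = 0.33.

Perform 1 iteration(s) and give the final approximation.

Equation: cos(x) = x
Fixed-point form: x = cos(x)
x₀ = 0.33

x_1 = g(0.330000) = 0.946042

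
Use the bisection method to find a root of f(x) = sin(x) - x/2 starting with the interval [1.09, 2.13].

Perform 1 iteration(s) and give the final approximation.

f(x) = sin(x) - x/2
Initial interval: [1.09, 2.13]

Iteration 1:
  c_1 = (1.090000 + 2.130000)/2 = 1.610000
  f(c_1) = f(1.610000) = 0.194232
  f(a) × f(c) ≥ 0, new interval: [1.610000, 2.130000]

After 1 iteration(s), the approximation is c_1 = 1.610000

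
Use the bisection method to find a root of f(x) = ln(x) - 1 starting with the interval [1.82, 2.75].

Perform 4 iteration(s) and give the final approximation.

f(x) = ln(x) - 1
Initial interval: [1.82, 2.75]

Iteration 1:
  c_1 = (1.820000 + 2.750000)/2 = 2.285000
  f(c_1) = f(2.285000) = -0.173634
  f(a) × f(c) ≥ 0, new interval: [2.285000, 2.750000]
Iteration 2:
  c_2 = (2.285000 + 2.750000)/2 = 2.517500
  f(c_2) = f(2.517500) = -0.076734
  f(a) × f(c) ≥ 0, new interval: [2.517500, 2.750000]
Iteration 3:
  c_3 = (2.517500 + 2.750000)/2 = 2.633750
  f(c_3) = f(2.633750) = -0.031591
  f(a) × f(c) ≥ 0, new interval: [2.633750, 2.750000]
Iteration 4:
  c_4 = (2.633750 + 2.750000)/2 = 2.691875
  f(c_4) = f(2.691875) = -0.009762
  f(a) × f(c) ≥ 0, new interval: [2.691875, 2.750000]

After 4 iteration(s), the approximation is c_4 = 2.691875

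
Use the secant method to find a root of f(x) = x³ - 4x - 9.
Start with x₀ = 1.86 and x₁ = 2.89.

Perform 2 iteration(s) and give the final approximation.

f(x) = x³ - 4x - 9
x₀ = 1.86, x₁ = 2.89

Secant formula: x_{n+1} = x_n - f(x_n)(x_n - x_{n-1})/(f(x_n) - f(x_{n-1}))

Iteration 1:
  f(1.860000) = -10.005144
  f(2.890000) = 3.577569
  x_2 = 2.890000 - 3.577569×(2.890000 - 1.860000)/(3.577569 - (-10.005144))
       = 2.618707
Iteration 2:
  f(2.890000) = 3.577569
  f(2.618707) = -1.516715
  x_3 = 2.618707 - (-1.516715)×(2.618707 - 2.890000)/(-1.516715 - 3.577569)
       = 2.699479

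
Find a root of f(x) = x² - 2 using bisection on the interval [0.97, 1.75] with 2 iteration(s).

f(x) = x² - 2
Initial interval: [0.97, 1.75]

Iteration 1:
  c_1 = (0.970000 + 1.750000)/2 = 1.360000
  f(c_1) = f(1.360000) = -0.150400
  f(a) × f(c) ≥ 0, new interval: [1.360000, 1.750000]
Iteration 2:
  c_2 = (1.360000 + 1.750000)/2 = 1.555000
  f(c_2) = f(1.555000) = 0.418025
  f(a) × f(c) < 0, new interval: [1.360000, 1.555000]

After 2 iteration(s), the approximation is c_2 = 1.555000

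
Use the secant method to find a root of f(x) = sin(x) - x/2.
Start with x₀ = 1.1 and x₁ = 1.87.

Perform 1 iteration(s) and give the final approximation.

f(x) = sin(x) - x/2
x₀ = 1.1, x₁ = 1.87

Secant formula: x_{n+1} = x_n - f(x_n)(x_n - x_{n-1})/(f(x_n) - f(x_{n-1}))

Iteration 1:
  f(1.100000) = 0.341207
  f(1.870000) = 0.020572
  x_2 = 1.870000 - 0.020572×(1.870000 - 1.100000)/(0.020572 - 0.341207)
       = 1.919402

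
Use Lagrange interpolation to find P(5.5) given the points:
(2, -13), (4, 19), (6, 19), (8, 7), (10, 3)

Lagrange interpolation formula:
P(x) = Σ yᵢ × Lᵢ(x)
where Lᵢ(x) = Π_{j≠i} (x - xⱼ)/(xᵢ - xⱼ)

L_0(5.5) = (5.5 - 4)/(2 - 4) × (5.5 - 6)/(2 - 6) × (5.5 - 8)/(2 - 8) × (5.5 - 10)/(2 - 10) = -0.021973
L_1(5.5) = (5.5 - 2)/(4 - 2) × (5.5 - 6)/(4 - 6) × (5.5 - 8)/(4 - 8) × (5.5 - 10)/(4 - 10) = 0.205078
L_2(5.5) = (5.5 - 2)/(6 - 2) × (5.5 - 4)/(6 - 4) × (5.5 - 8)/(6 - 8) × (5.5 - 10)/(6 - 10) = 0.922852
L_3(5.5) = (5.5 - 2)/(8 - 2) × (5.5 - 4)/(8 - 4) × (5.5 - 6)/(8 - 6) × (5.5 - 10)/(8 - 10) = -0.123047
L_4(5.5) = (5.5 - 2)/(10 - 2) × (5.5 - 4)/(10 - 4) × (5.5 - 6)/(10 - 6) × (5.5 - 8)/(10 - 8) = 0.017090

P(5.5) = (-13)×L_0(5.5) + 19×L_1(5.5) + 19×L_2(5.5) + 7×L_3(5.5) + 3×L_4(5.5)
P(5.5) = 20.906250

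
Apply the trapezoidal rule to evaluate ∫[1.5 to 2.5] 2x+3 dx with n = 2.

f(x) = 2x+3
a = 1.5, b = 2.5, n = 2
h = (b - a)/n = 0.500000

Trapezoidal rule: (h/2)[f(x₀) + 2f(x₁) + 2f(x₂) + ... + f(xₙ)]

x_0 = 1.5000, f(x_0) = 6.000000, coefficient = 1
x_1 = 2.0000, f(x_1) = 7.000000, coefficient = 2
x_2 = 2.5000, f(x_2) = 8.000000, coefficient = 1

I ≈ (0.500000/2) × 28.000000 = 7.000000
Exact value: 7.000000
Error: 0.000000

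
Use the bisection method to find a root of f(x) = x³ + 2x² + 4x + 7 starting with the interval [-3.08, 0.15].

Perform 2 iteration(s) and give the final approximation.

f(x) = x³ + 2x² + 4x + 7
Initial interval: [-3.08, 0.15]

Iteration 1:
  c_1 = (-3.080000 + 0.150000)/2 = -1.465000
  f(c_1) = f(-1.465000) = 2.288230
  f(a) × f(c) < 0, new interval: [-3.080000, -1.465000]
Iteration 2:
  c_2 = (-3.080000 + (-1.465000))/2 = -2.272500
  f(c_2) = f(-2.272500) = -3.497260
  f(a) × f(c) ≥ 0, new interval: [-2.272500, -1.465000]

After 2 iteration(s), the approximation is c_2 = -2.272500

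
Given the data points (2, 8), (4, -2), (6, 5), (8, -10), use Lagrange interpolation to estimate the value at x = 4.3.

Lagrange interpolation formula:
P(x) = Σ yᵢ × Lᵢ(x)
where Lᵢ(x) = Π_{j≠i} (x - xⱼ)/(xᵢ - xⱼ)

L_0(4.3) = (4.3 - 4)/(2 - 4) × (4.3 - 6)/(2 - 6) × (4.3 - 8)/(2 - 8) = -0.039312
L_1(4.3) = (4.3 - 2)/(4 - 2) × (4.3 - 6)/(4 - 6) × (4.3 - 8)/(4 - 8) = 0.904188
L_2(4.3) = (4.3 - 2)/(6 - 2) × (4.3 - 4)/(6 - 4) × (4.3 - 8)/(6 - 8) = 0.159562
L_3(4.3) = (4.3 - 2)/(8 - 2) × (4.3 - 4)/(8 - 4) × (4.3 - 6)/(8 - 6) = -0.024437

P(4.3) = 8×L_0(4.3) + (-2)×L_1(4.3) + 5×L_2(4.3) + (-10)×L_3(4.3)
P(4.3) = -1.080688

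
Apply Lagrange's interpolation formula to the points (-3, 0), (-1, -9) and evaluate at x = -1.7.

Lagrange interpolation formula:
P(x) = Σ yᵢ × Lᵢ(x)
where Lᵢ(x) = Π_{j≠i} (x - xⱼ)/(xᵢ - xⱼ)

L_0(-1.7) = (-1.7 - (-1))/(-3 - (-1)) = 0.350000
L_1(-1.7) = (-1.7 - (-3))/(-1 - (-3)) = 0.650000

P(-1.7) = 0×L_0(-1.7) + (-9)×L_1(-1.7)
P(-1.7) = -5.850000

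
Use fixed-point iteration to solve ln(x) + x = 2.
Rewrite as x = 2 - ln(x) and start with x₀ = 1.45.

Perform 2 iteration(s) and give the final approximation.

Equation: ln(x) + x = 2
Fixed-point form: x = 2 - ln(x)
x₀ = 1.45

x_1 = g(1.450000) = 1.628436
x_2 = g(1.628436) = 1.512380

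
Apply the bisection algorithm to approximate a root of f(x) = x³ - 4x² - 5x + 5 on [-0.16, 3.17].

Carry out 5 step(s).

f(x) = x³ - 4x² - 5x + 5
Initial interval: [-0.16, 3.17]

Iteration 1:
  c_1 = (-0.160000 + 3.170000)/2 = 1.505000
  f(c_1) = f(1.505000) = -8.176237
  f(a) × f(c) < 0, new interval: [-0.160000, 1.505000]
Iteration 2:
  c_2 = (-0.160000 + 1.505000)/2 = 0.672500
  f(c_2) = f(0.672500) = 0.132617
  f(a) × f(c) ≥ 0, new interval: [0.672500, 1.505000]
Iteration 3:
  c_3 = (0.672500 + 1.505000)/2 = 1.088750
  f(c_3) = f(1.088750) = -3.894678
  f(a) × f(c) < 0, new interval: [0.672500, 1.088750]
Iteration 4:
  c_4 = (0.672500 + 1.088750)/2 = 0.880625
  f(c_4) = f(0.880625) = -1.822202
  f(a) × f(c) < 0, new interval: [0.672500, 0.880625]
Iteration 5:
  c_5 = (0.672500 + 0.880625)/2 = 0.776563
  f(c_5) = f(0.776563) = -0.826704
  f(a) × f(c) < 0, new interval: [0.672500, 0.776563]

After 5 iteration(s), the approximation is c_5 = 0.776563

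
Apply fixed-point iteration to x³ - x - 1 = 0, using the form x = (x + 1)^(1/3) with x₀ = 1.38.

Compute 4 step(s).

Equation: x³ - x - 1 = 0
Fixed-point form: x = (x + 1)^(1/3)
x₀ = 1.38

x_1 = g(1.380000) = 1.335136
x_2 = g(1.335136) = 1.326694
x_3 = g(1.326694) = 1.325093
x_4 = g(1.325093) = 1.324789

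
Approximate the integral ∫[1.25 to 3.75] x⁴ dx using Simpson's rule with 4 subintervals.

f(x) = x⁴
a = 1.25, b = 3.75, n = 4
h = (b - a)/n = 0.625000

Simpson's rule: (h/3)[f(x₀) + 4f(x₁) + 2f(x₂) + ... + f(xₙ)]

x_0 = 1.2500, f(x_0) = 2.441406, coefficient = 1
x_1 = 1.8750, f(x_1) = 12.359619, coefficient = 4
x_2 = 2.5000, f(x_2) = 39.062500, coefficient = 2
x_3 = 3.1250, f(x_3) = 95.367432, coefficient = 4
x_4 = 3.7500, f(x_4) = 197.753906, coefficient = 1

I ≈ (0.625000/3) × 709.228516 = 147.755941
Exact value: 147.705078
Error: 0.050863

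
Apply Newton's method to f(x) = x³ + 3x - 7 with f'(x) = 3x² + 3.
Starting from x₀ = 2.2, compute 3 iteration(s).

f(x) = x³ + 3x - 7
f'(x) = 3x² + 3
x₀ = 2.2

Newton-Raphson formula: x_{n+1} = x_n - f(x_n)/f'(x_n)

Iteration 1:
  f(2.200000) = 10.248000
  f'(2.200000) = 17.520000
  x_1 = 2.200000 - 10.248000/17.520000 = 1.615068
Iteration 2:
  f(1.615068) = 2.058025
  f'(1.615068) = 10.825339
  x_2 = 1.615068 - 2.058025/10.825339 = 1.424957
Iteration 3:
  f(1.424957) = 0.168247
  f'(1.424957) = 9.091505
  x_3 = 1.424957 - 0.168247/9.091505 = 1.406451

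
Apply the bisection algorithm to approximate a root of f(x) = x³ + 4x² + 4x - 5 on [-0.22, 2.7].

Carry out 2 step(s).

f(x) = x³ + 4x² + 4x - 5
Initial interval: [-0.22, 2.7]

Iteration 1:
  c_1 = (-0.220000 + 2.700000)/2 = 1.240000
  f(c_1) = f(1.240000) = 8.017024
  f(a) × f(c) < 0, new interval: [-0.220000, 1.240000]
Iteration 2:
  c_2 = (-0.220000 + 1.240000)/2 = 0.510000
  f(c_2) = f(0.510000) = -1.786949
  f(a) × f(c) ≥ 0, new interval: [0.510000, 1.240000]

After 2 iteration(s), the approximation is c_2 = 0.510000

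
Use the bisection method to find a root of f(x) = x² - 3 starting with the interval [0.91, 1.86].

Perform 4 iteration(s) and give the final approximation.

f(x) = x² - 3
Initial interval: [0.91, 1.86]

Iteration 1:
  c_1 = (0.910000 + 1.860000)/2 = 1.385000
  f(c_1) = f(1.385000) = -1.081775
  f(a) × f(c) ≥ 0, new interval: [1.385000, 1.860000]
Iteration 2:
  c_2 = (1.385000 + 1.860000)/2 = 1.622500
  f(c_2) = f(1.622500) = -0.367494
  f(a) × f(c) ≥ 0, new interval: [1.622500, 1.860000]
Iteration 3:
  c_3 = (1.622500 + 1.860000)/2 = 1.741250
  f(c_3) = f(1.741250) = 0.031952
  f(a) × f(c) < 0, new interval: [1.622500, 1.741250]
Iteration 4:
  c_4 = (1.622500 + 1.741250)/2 = 1.681875
  f(c_4) = f(1.681875) = -0.171296
  f(a) × f(c) ≥ 0, new interval: [1.681875, 1.741250]

After 4 iteration(s), the approximation is c_4 = 1.681875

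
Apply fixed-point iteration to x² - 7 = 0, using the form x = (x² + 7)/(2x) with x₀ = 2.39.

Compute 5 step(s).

Equation: x² - 7 = 0
Fixed-point form: x = (x² + 7)/(2x)
x₀ = 2.39

x_1 = g(2.390000) = 2.659435
x_2 = g(2.659435) = 2.645787
x_3 = g(2.645787) = 2.645751
x_4 = g(2.645751) = 2.645751
x_5 = g(2.645751) = 2.645751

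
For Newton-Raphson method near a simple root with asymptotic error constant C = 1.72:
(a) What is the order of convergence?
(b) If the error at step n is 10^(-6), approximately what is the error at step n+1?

(a) Newton-Raphson has quadratic (order 2) convergence near simple roots.
    This means |e_{n+1}| ≈ C|e_n|².

(b) With |e_n| = 10^(-6) and C = 1.72:
    |e_{n+1}| ≈ 1.72 × (10^(-6))² = 1.72 × 10^(-12)

(a) 2 (quadratic); (b) |e_{n+1}| ≈ 1.720e-12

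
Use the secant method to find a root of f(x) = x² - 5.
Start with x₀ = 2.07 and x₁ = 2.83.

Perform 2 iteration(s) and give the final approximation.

f(x) = x² - 5
x₀ = 2.07, x₁ = 2.83

Secant formula: x_{n+1} = x_n - f(x_n)(x_n - x_{n-1})/(f(x_n) - f(x_{n-1}))

Iteration 1:
  f(2.070000) = -0.715100
  f(2.830000) = 3.008900
  x_2 = 2.830000 - 3.008900×(2.830000 - 2.070000)/(3.008900 - (-0.715100))
       = 2.215939
Iteration 2:
  f(2.830000) = 3.008900
  f(2.215939) = -0.089615
  x_3 = 2.215939 - (-0.089615)×(2.215939 - 2.830000)/(-0.089615 - 3.008900)
       = 2.233699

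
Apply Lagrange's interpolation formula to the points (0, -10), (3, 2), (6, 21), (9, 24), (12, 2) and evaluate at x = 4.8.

Lagrange interpolation formula:
P(x) = Σ yᵢ × Lᵢ(x)
where Lᵢ(x) = Π_{j≠i} (x - xⱼ)/(xᵢ - xⱼ)

L_0(4.8) = (4.8 - 3)/(0 - 3) × (4.8 - 6)/(0 - 6) × (4.8 - 9)/(0 - 9) × (4.8 - 12)/(0 - 12) = -0.033600
L_1(4.8) = (4.8 - 0)/(3 - 0) × (4.8 - 6)/(3 - 6) × (4.8 - 9)/(3 - 9) × (4.8 - 12)/(3 - 12) = 0.358400
L_2(4.8) = (4.8 - 0)/(6 - 0) × (4.8 - 3)/(6 - 3) × (4.8 - 9)/(6 - 9) × (4.8 - 12)/(6 - 12) = 0.806400
L_3(4.8) = (4.8 - 0)/(9 - 0) × (4.8 - 3)/(9 - 3) × (4.8 - 6)/(9 - 6) × (4.8 - 12)/(9 - 12) = -0.153600
L_4(4.8) = (4.8 - 0)/(12 - 0) × (4.8 - 3)/(12 - 3) × (4.8 - 6)/(12 - 6) × (4.8 - 9)/(12 - 9) = 0.022400

P(4.8) = (-10)×L_0(4.8) + 2×L_1(4.8) + 21×L_2(4.8) + 24×L_3(4.8) + 2×L_4(4.8)
P(4.8) = 14.345600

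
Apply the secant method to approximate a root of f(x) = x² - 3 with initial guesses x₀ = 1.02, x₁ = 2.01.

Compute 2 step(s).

f(x) = x² - 3
x₀ = 1.02, x₁ = 2.01

Secant formula: x_{n+1} = x_n - f(x_n)(x_n - x_{n-1})/(f(x_n) - f(x_{n-1}))

Iteration 1:
  f(1.020000) = -1.959600
  f(2.010000) = 1.040100
  x_2 = 2.010000 - 1.040100×(2.010000 - 1.020000)/(1.040100 - (-1.959600))
       = 1.666733
Iteration 2:
  f(2.010000) = 1.040100
  f(1.666733) = -0.222002
  x_3 = 1.666733 - (-0.222002)×(1.666733 - 2.010000)/(-0.222002 - 1.040100)
       = 1.727113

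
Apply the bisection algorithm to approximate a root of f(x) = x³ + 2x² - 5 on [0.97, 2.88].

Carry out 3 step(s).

f(x) = x³ + 2x² - 5
Initial interval: [0.97, 2.88]

Iteration 1:
  c_1 = (0.970000 + 2.880000)/2 = 1.925000
  f(c_1) = f(1.925000) = 9.544578
  f(a) × f(c) < 0, new interval: [0.970000, 1.925000]
Iteration 2:
  c_2 = (0.970000 + 1.925000)/2 = 1.447500
  f(c_2) = f(1.447500) = 2.223396
  f(a) × f(c) < 0, new interval: [0.970000, 1.447500]
Iteration 3:
  c_3 = (0.970000 + 1.447500)/2 = 1.208750
  f(c_3) = f(1.208750) = -0.311771
  f(a) × f(c) ≥ 0, new interval: [1.208750, 1.447500]

After 3 iteration(s), the approximation is c_3 = 1.208750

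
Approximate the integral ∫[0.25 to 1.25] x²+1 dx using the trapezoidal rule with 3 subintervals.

f(x) = x²+1
a = 0.25, b = 1.25, n = 3
h = (b - a)/n = 0.333333

Trapezoidal rule: (h/2)[f(x₀) + 2f(x₁) + 2f(x₂) + ... + f(xₙ)]

x_0 = 0.2500, f(x_0) = 1.062500, coefficient = 1
x_1 = 0.5833, f(x_1) = 1.340278, coefficient = 2
x_2 = 0.9167, f(x_2) = 1.840278, coefficient = 2
x_3 = 1.2500, f(x_3) = 2.562500, coefficient = 1

I ≈ (0.333333/2) × 9.986111 = 1.664352
Exact value: 1.645833
Error: 0.018519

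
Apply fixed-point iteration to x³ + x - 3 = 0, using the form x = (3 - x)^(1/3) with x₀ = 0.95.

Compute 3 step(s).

Equation: x³ + x - 3 = 0
Fixed-point form: x = (3 - x)^(1/3)
x₀ = 0.95

x_1 = g(0.950000) = 1.270334
x_2 = g(1.270334) = 1.200386
x_3 = g(1.200386) = 1.216354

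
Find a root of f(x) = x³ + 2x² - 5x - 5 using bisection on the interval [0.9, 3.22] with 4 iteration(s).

f(x) = x³ + 2x² - 5x - 5
Initial interval: [0.9, 3.22]

Iteration 1:
  c_1 = (0.900000 + 3.220000)/2 = 2.060000
  f(c_1) = f(2.060000) = 1.929016
  f(a) × f(c) < 0, new interval: [0.900000, 2.060000]
Iteration 2:
  c_2 = (0.900000 + 2.060000)/2 = 1.480000
  f(c_2) = f(1.480000) = -4.777408
  f(a) × f(c) ≥ 0, new interval: [1.480000, 2.060000]
Iteration 3:
  c_3 = (1.480000 + 2.060000)/2 = 1.770000
  f(c_3) = f(1.770000) = -2.038967
  f(a) × f(c) ≥ 0, new interval: [1.770000, 2.060000]
Iteration 4:
  c_4 = (1.770000 + 2.060000)/2 = 1.915000
  f(c_4) = f(1.915000) = -0.217814
  f(a) × f(c) ≥ 0, new interval: [1.915000, 2.060000]

After 4 iteration(s), the approximation is c_4 = 1.915000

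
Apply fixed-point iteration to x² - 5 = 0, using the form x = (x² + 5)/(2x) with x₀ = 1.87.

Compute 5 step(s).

Equation: x² - 5 = 0
Fixed-point form: x = (x² + 5)/(2x)
x₀ = 1.87

x_1 = g(1.870000) = 2.271898
x_2 = g(2.271898) = 2.236351
x_3 = g(2.236351) = 2.236068
x_4 = g(2.236068) = 2.236068
x_5 = g(2.236068) = 2.236068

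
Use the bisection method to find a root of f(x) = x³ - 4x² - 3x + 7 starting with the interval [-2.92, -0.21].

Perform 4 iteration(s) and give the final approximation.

f(x) = x³ - 4x² - 3x + 7
Initial interval: [-2.92, -0.21]

Iteration 1:
  c_1 = (-2.920000 + (-0.210000))/2 = -1.565000
  f(c_1) = f(-1.565000) = -1.934937
  f(a) × f(c) ≥ 0, new interval: [-1.565000, -0.210000]
Iteration 2:
  c_2 = (-1.565000 + (-0.210000))/2 = -0.887500
  f(c_2) = f(-0.887500) = 5.812830
  f(a) × f(c) < 0, new interval: [-1.565000, -0.887500]
Iteration 3:
  c_3 = (-1.565000 + (-0.887500))/2 = -1.226250
  f(c_3) = f(-1.226250) = 2.820095
  f(a) × f(c) < 0, new interval: [-1.565000, -1.226250]
Iteration 4:
  c_4 = (-1.565000 + (-1.226250))/2 = -1.395625
  f(c_4) = f(-1.395625) = 0.677443
  f(a) × f(c) < 0, new interval: [-1.565000, -1.395625]

After 4 iteration(s), the approximation is c_4 = -1.395625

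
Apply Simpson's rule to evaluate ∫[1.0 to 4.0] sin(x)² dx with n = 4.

f(x) = sin(x)²
a = 1.0, b = 4.0, n = 4
h = (b - a)/n = 0.750000

Simpson's rule: (h/3)[f(x₀) + 4f(x₁) + 2f(x₂) + ... + f(xₙ)]

x_0 = 1.0000, f(x_0) = 0.708073, coefficient = 1
x_1 = 1.7500, f(x_1) = 0.968228, coefficient = 4
x_2 = 2.5000, f(x_2) = 0.358169, coefficient = 2
x_3 = 3.2500, f(x_3) = 0.011706, coefficient = 4
x_4 = 4.0000, f(x_4) = 0.572750, coefficient = 1

I ≈ (0.750000/3) × 5.916899 = 1.479225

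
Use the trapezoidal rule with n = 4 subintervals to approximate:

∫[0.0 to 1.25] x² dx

f(x) = x²
a = 0.0, b = 1.25, n = 4
h = (b - a)/n = 0.312500

Trapezoidal rule: (h/2)[f(x₀) + 2f(x₁) + 2f(x₂) + ... + f(xₙ)]

x_0 = 0.0000, f(x_0) = 0.000000, coefficient = 1
x_1 = 0.3125, f(x_1) = 0.097656, coefficient = 2
x_2 = 0.6250, f(x_2) = 0.390625, coefficient = 2
x_3 = 0.9375, f(x_3) = 0.878906, coefficient = 2
x_4 = 1.2500, f(x_4) = 1.562500, coefficient = 1

I ≈ (0.312500/2) × 4.296875 = 0.671387
Exact value: 0.651042
Error: 0.020345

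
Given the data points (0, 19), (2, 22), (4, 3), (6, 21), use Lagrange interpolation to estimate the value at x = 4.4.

Lagrange interpolation formula:
P(x) = Σ yᵢ × Lᵢ(x)
where Lᵢ(x) = Π_{j≠i} (x - xⱼ)/(xᵢ - xⱼ)

L_0(4.4) = (4.4 - 2)/(0 - 2) × (4.4 - 4)/(0 - 4) × (4.4 - 6)/(0 - 6) = 0.032000
L_1(4.4) = (4.4 - 0)/(2 - 0) × (4.4 - 4)/(2 - 4) × (4.4 - 6)/(2 - 6) = -0.176000
L_2(4.4) = (4.4 - 0)/(4 - 0) × (4.4 - 2)/(4 - 2) × (4.4 - 6)/(4 - 6) = 1.056000
L_3(4.4) = (4.4 - 0)/(6 - 0) × (4.4 - 2)/(6 - 2) × (4.4 - 4)/(6 - 4) = 0.088000

P(4.4) = 19×L_0(4.4) + 22×L_1(4.4) + 3×L_2(4.4) + 21×L_3(4.4)
P(4.4) = 1.752000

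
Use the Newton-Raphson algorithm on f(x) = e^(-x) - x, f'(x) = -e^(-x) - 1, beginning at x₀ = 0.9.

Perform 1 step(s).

f(x) = e^(-x) - x
f'(x) = -e^(-x) - 1
x₀ = 0.9

Newton-Raphson formula: x_{n+1} = x_n - f(x_n)/f'(x_n)

Iteration 1:
  f(0.900000) = -0.493430
  f'(0.900000) = -1.406570
  x_1 = 0.900000 - (-0.493430)/(-1.406570) = 0.549196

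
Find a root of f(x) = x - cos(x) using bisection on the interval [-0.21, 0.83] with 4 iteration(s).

f(x) = x - cos(x)
Initial interval: [-0.21, 0.83]

Iteration 1:
  c_1 = (-0.210000 + 0.830000)/2 = 0.310000
  f(c_1) = f(0.310000) = -0.642334
  f(a) × f(c) ≥ 0, new interval: [0.310000, 0.830000]
Iteration 2:
  c_2 = (0.310000 + 0.830000)/2 = 0.570000
  f(c_2) = f(0.570000) = -0.271901
  f(a) × f(c) ≥ 0, new interval: [0.570000, 0.830000]
Iteration 3:
  c_3 = (0.570000 + 0.830000)/2 = 0.700000
  f(c_3) = f(0.700000) = -0.064842
  f(a) × f(c) ≥ 0, new interval: [0.700000, 0.830000]
Iteration 4:
  c_4 = (0.700000 + 0.830000)/2 = 0.765000
  f(c_4) = f(0.765000) = 0.043618
  f(a) × f(c) < 0, new interval: [0.700000, 0.765000]

After 4 iteration(s), the approximation is c_4 = 0.765000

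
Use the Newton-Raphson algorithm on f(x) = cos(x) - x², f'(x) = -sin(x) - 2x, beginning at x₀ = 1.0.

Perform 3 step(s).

f(x) = cos(x) - x²
f'(x) = -sin(x) - 2x
x₀ = 1.0

Newton-Raphson formula: x_{n+1} = x_n - f(x_n)/f'(x_n)

Iteration 1:
  f(1.000000) = -0.459698
  f'(1.000000) = -2.841471
  x_1 = 1.000000 - (-0.459698)/(-2.841471) = 0.838218
Iteration 2:
  f(0.838218) = -0.033822
  f'(0.838218) = -2.419890
  x_2 = 0.838218 - (-0.033822)/(-2.419890) = 0.824242
Iteration 3:
  f(0.824242) = -0.000261
  f'(0.824242) = -2.382517
  x_3 = 0.824242 - (-0.000261)/(-2.382517) = 0.824132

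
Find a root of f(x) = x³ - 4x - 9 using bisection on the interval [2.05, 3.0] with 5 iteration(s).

f(x) = x³ - 4x - 9
Initial interval: [2.05, 3.0]

Iteration 1:
  c_1 = (2.050000 + 3.000000)/2 = 2.525000
  f(c_1) = f(2.525000) = -3.001547
  f(a) × f(c) ≥ 0, new interval: [2.525000, 3.000000]
Iteration 2:
  c_2 = (2.525000 + 3.000000)/2 = 2.762500
  f(c_2) = f(2.762500) = 1.031760
  f(a) × f(c) < 0, new interval: [2.525000, 2.762500]
Iteration 3:
  c_3 = (2.525000 + 2.762500)/2 = 2.643750
  f(c_3) = f(2.643750) = -1.096737
  f(a) × f(c) ≥ 0, new interval: [2.643750, 2.762500]
Iteration 4:
  c_4 = (2.643750 + 2.762500)/2 = 2.703125
  f(c_4) = f(2.703125) = -0.061077
  f(a) × f(c) ≥ 0, new interval: [2.703125, 2.762500]
Iteration 5:
  c_5 = (2.703125 + 2.762500)/2 = 2.732813
  f(c_5) = f(2.732813) = 0.478116
  f(a) × f(c) < 0, new interval: [2.703125, 2.732813]

After 5 iteration(s), the approximation is c_5 = 2.732813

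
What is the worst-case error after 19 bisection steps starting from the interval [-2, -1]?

Bisection error bound: |error| ≤ (b-a)/2^n
|error| ≤ (-1 - (-2))/2^19 = 1/2^19
|error| ≤ 0.0000019073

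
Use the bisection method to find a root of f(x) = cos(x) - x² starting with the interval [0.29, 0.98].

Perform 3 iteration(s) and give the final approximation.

f(x) = cos(x) - x²
Initial interval: [0.29, 0.98]

Iteration 1:
  c_1 = (0.290000 + 0.980000)/2 = 0.635000
  f(c_1) = f(0.635000) = 0.401847
  f(a) × f(c) ≥ 0, new interval: [0.635000, 0.980000]
Iteration 2:
  c_2 = (0.635000 + 0.980000)/2 = 0.807500
  f(c_2) = f(0.807500) = 0.039251
  f(a) × f(c) ≥ 0, new interval: [0.807500, 0.980000]
Iteration 3:
  c_3 = (0.807500 + 0.980000)/2 = 0.893750
  f(c_3) = f(0.893750) = -0.172295
  f(a) × f(c) < 0, new interval: [0.807500, 0.893750]

After 3 iteration(s), the approximation is c_3 = 0.893750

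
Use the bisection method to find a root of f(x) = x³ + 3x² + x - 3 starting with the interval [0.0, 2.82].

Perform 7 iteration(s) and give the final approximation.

f(x) = x³ + 3x² + x - 3
Initial interval: [0.0, 2.82]

Iteration 1:
  c_1 = (0.000000 + 2.820000)/2 = 1.410000
  f(c_1) = f(1.410000) = 7.177521
  f(a) × f(c) < 0, new interval: [0.000000, 1.410000]
Iteration 2:
  c_2 = (0.000000 + 1.410000)/2 = 0.705000
  f(c_2) = f(0.705000) = -0.453522
  f(a) × f(c) ≥ 0, new interval: [0.705000, 1.410000]
Iteration 3:
  c_3 = (0.705000 + 1.410000)/2 = 1.057500
  f(c_3) = f(1.057500) = 2.595028
  f(a) × f(c) < 0, new interval: [0.705000, 1.057500]
Iteration 4:
  c_4 = (0.705000 + 1.057500)/2 = 0.881250
  f(c_4) = f(0.881250) = 0.895435
  f(a) × f(c) < 0, new interval: [0.705000, 0.881250]
Iteration 5:
  c_5 = (0.705000 + 0.881250)/2 = 0.793125
  f(c_5) = f(0.793125) = 0.179180
  f(a) × f(c) < 0, new interval: [0.705000, 0.793125]
Iteration 6:
  c_6 = (0.705000 + 0.793125)/2 = 0.749062
  f(c_6) = f(0.749062) = -0.147359
  f(a) × f(c) ≥ 0, new interval: [0.749062, 0.793125]
Iteration 7:
  c_7 = (0.749062 + 0.793125)/2 = 0.771094
  f(c_7) = f(0.771094) = 0.013332
  f(a) × f(c) < 0, new interval: [0.749062, 0.771094]

After 7 iteration(s), the approximation is c_7 = 0.771094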